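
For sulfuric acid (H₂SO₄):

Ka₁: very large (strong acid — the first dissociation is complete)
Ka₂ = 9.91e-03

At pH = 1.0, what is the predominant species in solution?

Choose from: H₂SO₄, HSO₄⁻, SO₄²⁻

The first dissociation is complete, so H₂SO₄ itself is never the predominant species in water; pKa₂ = -log(9.91e-03) = 2.00. For a polyprotic acid the predominant species crosses at each pKa: below pKa_n the protonated form dominates, above it the deprotonated form does. At pH = 1.0, the predominant species is HSO₄⁻.

HSO₄⁻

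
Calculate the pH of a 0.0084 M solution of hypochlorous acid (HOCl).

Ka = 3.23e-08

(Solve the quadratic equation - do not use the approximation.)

x² + Ka×x - Ka×C = 0. Using quadratic formula: [H⁺] = 1.6456e-05

pH = 4.78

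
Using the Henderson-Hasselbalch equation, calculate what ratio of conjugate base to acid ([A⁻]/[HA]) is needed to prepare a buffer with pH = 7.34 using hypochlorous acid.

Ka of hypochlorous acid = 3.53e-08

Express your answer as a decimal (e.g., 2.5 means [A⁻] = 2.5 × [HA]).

pKa = -log(3.53e-08) = 7.4522. pH = pKa + log([A⁻]/[HA]), so log([A⁻]/[HA]) = pH − pKa = 7.34 − 7.4522 = -0.1122. [A⁻]/[HA] = 10^(-0.1122) = 0.772

[A⁻]/[HA] = 0.772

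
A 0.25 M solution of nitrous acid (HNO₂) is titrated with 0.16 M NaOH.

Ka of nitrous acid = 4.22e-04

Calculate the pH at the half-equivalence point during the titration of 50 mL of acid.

At half-equivalence [HA] = [A⁻], so Henderson-Hasselbalch gives pH = pKa = -log(4.22e-04) = 3.37.

pH = pKa = 3.37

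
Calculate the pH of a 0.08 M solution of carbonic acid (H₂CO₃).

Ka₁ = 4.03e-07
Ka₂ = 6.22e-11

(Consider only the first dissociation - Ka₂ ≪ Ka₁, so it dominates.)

First dissociation dominates. From Ka₁ = [H⁺][HA⁻]/[H₂A], x² + Ka₁·x − Ka₁·C = 0 with C = 0.08 M and Ka₁ = 4.03e-07. Solving: [H⁺] = (−Ka₁ + √(Ka₁² + 4·Ka₁·C)) / 2 = 1.7935e-04 M. pH = -log(1.7935e-04) = 3.75.

pH = 3.75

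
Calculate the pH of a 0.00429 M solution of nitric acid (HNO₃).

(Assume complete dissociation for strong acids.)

[H⁺] = 0.00429 M for strong acid. pH = -log[H⁺] = -log(0.00429)

pH = 2.37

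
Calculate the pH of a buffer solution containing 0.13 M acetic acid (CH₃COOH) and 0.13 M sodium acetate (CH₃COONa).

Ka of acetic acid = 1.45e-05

pKa = -log(1.45e-05) = 4.84. pH = pKa + log([A⁻]/[HA]) = 4.84 + log(0.13/0.13)

pH = 4.84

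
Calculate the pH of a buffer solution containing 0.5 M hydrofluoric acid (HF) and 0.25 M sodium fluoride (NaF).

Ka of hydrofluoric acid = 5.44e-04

pKa = -log(5.44e-04) = 3.26. pH = pKa + log([A⁻]/[HA]) = 3.26 + log(0.25/0.5)

pH = 2.96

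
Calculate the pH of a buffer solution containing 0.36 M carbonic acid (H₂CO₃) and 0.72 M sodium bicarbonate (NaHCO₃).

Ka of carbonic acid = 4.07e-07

pKa = -log(4.07e-07) = 6.39. pH = pKa + log([A⁻]/[HA]) = 6.39 + log(0.72/0.36)

pH = 6.69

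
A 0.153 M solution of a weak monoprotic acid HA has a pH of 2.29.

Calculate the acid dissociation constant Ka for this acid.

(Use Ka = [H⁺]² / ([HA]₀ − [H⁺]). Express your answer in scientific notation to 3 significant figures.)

[H⁺] = 10^(−pH) = 10^(−2.29) = 5.129e-03 M. For HA ⇌ H⁺ + A⁻, Ka = [H⁺][A⁻]/[HA] = [H⁺]² / ([HA]₀ − [H⁺]) = (5.129e-03)² / (0.153 − 5.129e-03) = 1.78e-04.

K_a = 1.78e-04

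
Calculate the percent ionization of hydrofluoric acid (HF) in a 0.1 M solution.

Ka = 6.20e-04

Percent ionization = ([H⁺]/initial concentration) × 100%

Using Ka equilibrium: x² + Ka×x - Ka×C = 0. Solving: [H⁺] = 7.5701e-03. Percent = (7.5701e-03/0.1) × 100

Percent ionization = 7.57%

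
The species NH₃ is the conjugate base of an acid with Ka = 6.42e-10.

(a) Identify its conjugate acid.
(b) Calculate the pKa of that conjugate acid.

(a) The conjugate acid is formed by adding one H⁺ to NH₃, giving NH₄⁺. (b) pKa = -log(Ka) = -log(6.42e-10) = 9.19.

Conjugate acid: NH₄⁺; pK_a = 9.19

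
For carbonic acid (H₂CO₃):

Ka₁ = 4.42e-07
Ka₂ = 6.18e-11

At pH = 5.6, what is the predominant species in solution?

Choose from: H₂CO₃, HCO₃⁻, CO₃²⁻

pKa₁ = 6.35, pKa₂ = 10.21. For a polyprotic acid the predominant species crosses at each pKa: below pKa_n the protonated form dominates, above it the deprotonated form does. At pH = 5.6, the predominant species is H₂CO₃.

H₂CO₃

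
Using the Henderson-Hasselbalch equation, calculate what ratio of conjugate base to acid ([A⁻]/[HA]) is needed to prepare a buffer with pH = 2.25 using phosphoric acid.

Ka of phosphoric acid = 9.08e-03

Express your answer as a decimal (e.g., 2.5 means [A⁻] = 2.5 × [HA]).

pKa = -log(9.08e-03) = 2.0419. pH = pKa + log([A⁻]/[HA]), so log([A⁻]/[HA]) = pH − pKa = 2.25 − 2.0419 = 0.2081. [A⁻]/[HA] = 10^(0.2081) = 1.61

[A⁻]/[HA] = 1.61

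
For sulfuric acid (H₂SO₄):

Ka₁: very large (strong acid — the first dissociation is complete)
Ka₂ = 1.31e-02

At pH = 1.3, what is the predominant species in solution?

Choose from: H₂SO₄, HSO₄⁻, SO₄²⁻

The first dissociation is complete, so H₂SO₄ itself is never the predominant species in water; pKa₂ = -log(1.31e-02) = 1.88. For a polyprotic acid the predominant species crosses at each pKa: below pKa_n the protonated form dominates, above it the deprotonated form does. At pH = 1.3, the predominant species is HSO₄⁻.

HSO₄⁻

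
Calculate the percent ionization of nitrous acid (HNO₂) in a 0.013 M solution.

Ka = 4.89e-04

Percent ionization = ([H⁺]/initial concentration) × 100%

Using Ka equilibrium: x² + Ka×x - Ka×C = 0. Solving: [H⁺] = 2.2886e-03. Percent = (2.2886e-03/0.013) × 100

Percent ionization = 17.6%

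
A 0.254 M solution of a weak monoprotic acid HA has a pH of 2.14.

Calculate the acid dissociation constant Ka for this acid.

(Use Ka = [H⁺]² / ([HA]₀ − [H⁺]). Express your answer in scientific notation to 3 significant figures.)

[H⁺] = 10^(−pH) = 10^(−2.14) = 7.244e-03 M. For HA ⇌ H⁺ + A⁻, Ka = [H⁺][A⁻]/[HA] = [H⁺]² / ([HA]₀ − [H⁺]) = (7.244e-03)² / (0.254 − 7.244e-03) = 2.13e-04.

K_a = 2.13e-04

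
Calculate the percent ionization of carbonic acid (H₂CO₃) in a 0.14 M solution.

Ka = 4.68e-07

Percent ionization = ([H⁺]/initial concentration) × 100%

Using Ka equilibrium: x² + Ka×x - Ka×C = 0. Solving: [H⁺] = 2.5573e-04. Percent = (2.5573e-04/0.14) × 100

Percent ionization = 0.183%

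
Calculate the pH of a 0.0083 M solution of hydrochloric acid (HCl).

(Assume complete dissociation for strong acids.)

[H⁺] = 0.0083 M for strong acid. pH = -log[H⁺] = -log(0.0083)

pH = 2.08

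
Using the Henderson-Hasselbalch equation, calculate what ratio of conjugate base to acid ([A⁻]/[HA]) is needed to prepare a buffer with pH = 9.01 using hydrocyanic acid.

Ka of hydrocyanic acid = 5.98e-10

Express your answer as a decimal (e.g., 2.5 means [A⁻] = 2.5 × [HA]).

pKa = -log(5.98e-10) = 9.2233. pH = pKa + log([A⁻]/[HA]), so log([A⁻]/[HA]) = pH − pKa = 9.01 − 9.2233 = -0.2133. [A⁻]/[HA] = 10^(-0.2133) = 0.612

[A⁻]/[HA] = 0.612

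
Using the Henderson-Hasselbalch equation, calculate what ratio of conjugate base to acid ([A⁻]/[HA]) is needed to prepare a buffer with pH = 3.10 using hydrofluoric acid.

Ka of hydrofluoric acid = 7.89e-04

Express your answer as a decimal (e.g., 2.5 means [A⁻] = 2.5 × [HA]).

pKa = -log(7.89e-04) = 3.1029. pH = pKa + log([A⁻]/[HA]), so log([A⁻]/[HA]) = pH − pKa = 3.10 − 3.1029 = -0.0029. [A⁻]/[HA] = 10^(-0.0029) = 0.993

[A⁻]/[HA] = 0.993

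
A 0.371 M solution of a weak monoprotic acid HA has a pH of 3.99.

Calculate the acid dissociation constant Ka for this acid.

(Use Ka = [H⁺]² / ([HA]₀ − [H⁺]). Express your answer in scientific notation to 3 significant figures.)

[H⁺] = 10^(−pH) = 10^(−3.99) = 1.023e-04 M. For HA ⇌ H⁺ + A⁻, Ka = [H⁺][A⁻]/[HA] = [H⁺]² / ([HA]₀ − [H⁺]) = (1.023e-04)² / (0.371 − 1.023e-04) = 2.82e-08.

K_a = 2.82e-08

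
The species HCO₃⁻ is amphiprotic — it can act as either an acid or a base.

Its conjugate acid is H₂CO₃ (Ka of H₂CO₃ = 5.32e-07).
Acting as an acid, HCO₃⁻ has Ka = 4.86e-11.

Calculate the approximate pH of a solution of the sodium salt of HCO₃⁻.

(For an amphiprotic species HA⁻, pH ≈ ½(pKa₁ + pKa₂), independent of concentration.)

pKa₁ = -log(5.32e-07) = 6.27; pKa₂ = -log(4.86e-11) = 10.31. For an amphiprotic species, pH ≈ ½(pKa₁ + pKa₂) = ½(6.27 + 10.31) = 8.29.

pH = 8.29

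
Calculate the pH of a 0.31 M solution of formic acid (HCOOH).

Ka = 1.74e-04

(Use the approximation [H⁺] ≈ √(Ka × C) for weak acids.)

[H⁺] = √(Ka × C) = √(1.74e-04 × 0.31) = 7.3444e-03. pH = -log(7.3444e-03)

pH = 2.13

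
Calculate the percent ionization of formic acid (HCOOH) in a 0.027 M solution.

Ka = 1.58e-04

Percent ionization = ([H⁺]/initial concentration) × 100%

Using Ka equilibrium: x² + Ka×x - Ka×C = 0. Solving: [H⁺] = 1.9879e-03. Percent = (1.9879e-03/0.027) × 100

Percent ionization = 7.36%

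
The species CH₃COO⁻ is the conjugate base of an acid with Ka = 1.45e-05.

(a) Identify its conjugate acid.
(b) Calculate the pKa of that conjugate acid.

(a) The conjugate acid is formed by adding one H⁺ to CH₃COO⁻, giving CH₃COOH. (b) pKa = -log(Ka) = -log(1.45e-05) = 4.84.

Conjugate acid: CH₃COOH; pK_a = 4.84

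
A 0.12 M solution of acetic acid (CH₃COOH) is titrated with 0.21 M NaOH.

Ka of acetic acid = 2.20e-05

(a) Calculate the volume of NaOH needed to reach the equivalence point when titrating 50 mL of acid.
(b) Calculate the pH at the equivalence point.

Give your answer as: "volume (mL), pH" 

moles acid = 0.12 × 50/1000 = 0.006 mol; V_base = moles/0.21 × 1000 = 28.6 mL. At equivalence only the conjugate base is present: [A⁻] = 0.006/0.079 = 7.6364e-02 M. Kb = Kw/Ka = 4.55e-10; [OH⁻] = √(Kb × [A⁻]) = 5.8916e-06; pOH = 5.23; pH = 14 - pOH = 8.77.

V = 28.6 mL, pH = 8.77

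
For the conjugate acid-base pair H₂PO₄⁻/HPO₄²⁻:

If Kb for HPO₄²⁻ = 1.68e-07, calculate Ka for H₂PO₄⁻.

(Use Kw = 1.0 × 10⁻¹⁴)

For a conjugate pair Ka × Kb = Kw, so Ka = Kw/Kb = 1.0 × 10⁻¹⁴ / 1.68e-07 = 5.95e-08.

K_a = 5.95e-08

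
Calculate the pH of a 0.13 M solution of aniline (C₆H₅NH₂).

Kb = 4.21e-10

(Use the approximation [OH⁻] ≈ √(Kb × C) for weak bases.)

[OH⁻] = √(Kb × C) = √(4.21e-10 × 0.13) = 7.3980e-06. pOH = 5.13, pH = 14 - pOH

pH = 8.87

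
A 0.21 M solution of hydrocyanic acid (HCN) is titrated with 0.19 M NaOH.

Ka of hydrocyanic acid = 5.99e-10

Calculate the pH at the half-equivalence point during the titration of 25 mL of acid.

At half-equivalence [HA] = [A⁻], so Henderson-Hasselbalch gives pH = pKa = -log(5.99e-10) = 9.22.

pH = pKa = 9.22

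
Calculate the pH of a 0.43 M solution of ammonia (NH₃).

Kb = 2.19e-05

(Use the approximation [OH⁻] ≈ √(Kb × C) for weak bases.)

[OH⁻] = √(Kb × C) = √(2.19e-05 × 0.43) = 3.0687e-03. pOH = 2.51, pH = 14 - pOH

pH = 11.49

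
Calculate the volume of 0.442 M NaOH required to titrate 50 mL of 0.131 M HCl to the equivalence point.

At equivalence: moles acid = moles base. moles HCl = 0.131 × 50/1000 = 0.00655 mol. V_base = moles / 0.442 × 1000 = 14.8 mL.

V_{base} = 14.8 mL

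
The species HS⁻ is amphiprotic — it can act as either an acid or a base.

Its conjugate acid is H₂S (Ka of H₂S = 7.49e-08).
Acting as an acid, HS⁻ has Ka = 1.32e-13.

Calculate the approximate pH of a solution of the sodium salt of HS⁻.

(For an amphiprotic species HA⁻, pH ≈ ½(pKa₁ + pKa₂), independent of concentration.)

pKa₁ = -log(7.49e-08) = 7.13; pKa₂ = -log(1.32e-13) = 12.88. For an amphiprotic species, pH ≈ ½(pKa₁ + pKa₂) = ½(7.13 + 12.88) = 10.00.

pH = 10.00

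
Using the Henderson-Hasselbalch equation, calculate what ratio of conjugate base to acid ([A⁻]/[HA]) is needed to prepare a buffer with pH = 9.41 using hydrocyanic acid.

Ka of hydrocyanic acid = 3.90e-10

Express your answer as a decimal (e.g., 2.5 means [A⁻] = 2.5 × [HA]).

pKa = -log(3.90e-10) = 9.4089. pH = pKa + log([A⁻]/[HA]), so log([A⁻]/[HA]) = pH − pKa = 9.41 − 9.4089 = 0.0011. [A⁻]/[HA] = 10^(0.0011) = 1.00

[A⁻]/[HA] = 1.00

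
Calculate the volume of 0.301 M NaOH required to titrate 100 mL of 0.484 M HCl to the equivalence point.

At equivalence: moles acid = moles base. moles HCl = 0.484 × 100/1000 = 0.0484 mol. V_base = moles / 0.301 × 1000 = 160.8 mL.

V_{base} = 160.8 mL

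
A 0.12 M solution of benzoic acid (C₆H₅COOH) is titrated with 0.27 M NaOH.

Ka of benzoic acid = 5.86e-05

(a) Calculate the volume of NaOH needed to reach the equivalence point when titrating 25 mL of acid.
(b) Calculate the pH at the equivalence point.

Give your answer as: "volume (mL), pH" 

moles acid = 0.12 × 25/1000 = 0.003 mol; V_base = moles/0.27 × 1000 = 11.1 mL. At equivalence only the conjugate base is present: [A⁻] = 0.003/0.036 = 8.3077e-02 M. Kb = Kw/Ka = 1.71e-10; [OH⁻] = √(Kb × [A⁻]) = 3.7652e-06; pOH = 5.42; pH = 14 - pOH = 8.58.

V = 11.1 mL, pH = 8.58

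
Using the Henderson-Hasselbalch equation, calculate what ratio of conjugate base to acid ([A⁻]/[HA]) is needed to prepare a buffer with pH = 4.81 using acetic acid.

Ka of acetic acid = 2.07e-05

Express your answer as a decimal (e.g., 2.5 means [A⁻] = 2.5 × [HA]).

pKa = -log(2.07e-05) = 4.6840. pH = pKa + log([A⁻]/[HA]), so log([A⁻]/[HA]) = pH − pKa = 4.81 − 4.6840 = 0.1260. [A⁻]/[HA] = 10^(0.1260) = 1.34

[A⁻]/[HA] = 1.34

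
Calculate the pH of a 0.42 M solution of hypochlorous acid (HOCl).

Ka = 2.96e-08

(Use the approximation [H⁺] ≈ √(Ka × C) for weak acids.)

[H⁺] = √(Ka × C) = √(2.96e-08 × 0.42) = 1.1150e-04. pH = -log(1.1150e-04)

pH = 3.95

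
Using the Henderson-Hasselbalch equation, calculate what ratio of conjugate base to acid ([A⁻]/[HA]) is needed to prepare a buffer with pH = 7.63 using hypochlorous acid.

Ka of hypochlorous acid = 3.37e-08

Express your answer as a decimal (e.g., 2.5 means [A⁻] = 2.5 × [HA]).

pKa = -log(3.37e-08) = 7.4724. pH = pKa + log([A⁻]/[HA]), so log([A⁻]/[HA]) = pH − pKa = 7.63 − 7.4724 = 0.1576. [A⁻]/[HA] = 10^(0.1576) = 1.44

[A⁻]/[HA] = 1.44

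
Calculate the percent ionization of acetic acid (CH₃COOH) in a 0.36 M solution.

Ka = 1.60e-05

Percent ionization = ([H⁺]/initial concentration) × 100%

Using Ka equilibrium: x² + Ka×x - Ka×C = 0. Solving: [H⁺] = 2.3920e-03. Percent = (2.3920e-03/0.36) × 100

Percent ionization = 0.664%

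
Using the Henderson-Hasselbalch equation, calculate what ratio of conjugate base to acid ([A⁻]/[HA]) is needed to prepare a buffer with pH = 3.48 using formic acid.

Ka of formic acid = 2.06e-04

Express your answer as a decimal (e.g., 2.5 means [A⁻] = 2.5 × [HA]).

pKa = -log(2.06e-04) = 3.6861. pH = pKa + log([A⁻]/[HA]), so log([A⁻]/[HA]) = pH − pKa = 3.48 − 3.6861 = -0.2061. [A⁻]/[HA] = 10^(-0.2061) = 0.622

[A⁻]/[HA] = 0.622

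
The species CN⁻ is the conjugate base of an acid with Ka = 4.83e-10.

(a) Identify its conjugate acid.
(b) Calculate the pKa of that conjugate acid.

(a) The conjugate acid is formed by adding one H⁺ to CN⁻, giving HCN. (b) pKa = -log(Ka) = -log(4.83e-10) = 9.32.

Conjugate acid: HCN; pK_a = 9.32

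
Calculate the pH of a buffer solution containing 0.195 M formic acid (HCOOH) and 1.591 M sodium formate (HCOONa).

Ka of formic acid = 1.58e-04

pKa = -log(1.58e-04) = 3.80. pH = pKa + log([A⁻]/[HA]) = 3.80 + log(1.591/0.195)

pH = 4.71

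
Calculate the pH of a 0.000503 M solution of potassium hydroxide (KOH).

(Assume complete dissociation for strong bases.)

[OH⁻] = 0.000503 M for strong base. pOH = -log[OH⁻] = 3.30, pH = 14 - pOH

pH = 10.70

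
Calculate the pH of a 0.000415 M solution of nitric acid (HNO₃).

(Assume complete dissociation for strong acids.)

[H⁺] = 0.000415 M for strong acid. pH = -log[H⁺] = -log(0.000415)

pH = 3.38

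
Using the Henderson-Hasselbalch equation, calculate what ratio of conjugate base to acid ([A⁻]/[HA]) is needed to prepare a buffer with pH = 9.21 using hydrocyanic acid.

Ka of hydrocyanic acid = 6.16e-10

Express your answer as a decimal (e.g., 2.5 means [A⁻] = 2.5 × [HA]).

pKa = -log(6.16e-10) = 9.2104. pH = pKa + log([A⁻]/[HA]), so log([A⁻]/[HA]) = pH − pKa = 9.21 − 9.2104 = -0.0004. [A⁻]/[HA] = 10^(-0.0004) = 0.999

[A⁻]/[HA] = 0.999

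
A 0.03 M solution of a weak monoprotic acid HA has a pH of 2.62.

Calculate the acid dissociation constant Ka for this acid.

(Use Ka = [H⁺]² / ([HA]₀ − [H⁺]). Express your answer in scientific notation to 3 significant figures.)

[H⁺] = 10^(−pH) = 10^(−2.62) = 2.399e-03 M. For HA ⇌ H⁺ + A⁻, Ka = [H⁺][A⁻]/[HA] = [H⁺]² / ([HA]₀ − [H⁺]) = (2.399e-03)² / (0.03 − 2.399e-03) = 2.08e-04.

K_a = 2.08e-04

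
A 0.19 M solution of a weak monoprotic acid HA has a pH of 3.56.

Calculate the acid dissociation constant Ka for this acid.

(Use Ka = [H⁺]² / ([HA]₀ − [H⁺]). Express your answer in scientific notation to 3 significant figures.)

[H⁺] = 10^(−pH) = 10^(−3.56) = 2.754e-04 M. For HA ⇌ H⁺ + A⁻, Ka = [H⁺][A⁻]/[HA] = [H⁺]² / ([HA]₀ − [H⁺]) = (2.754e-04)² / (0.19 − 2.754e-04) = 4.00e-07.

K_a = 4.00e-07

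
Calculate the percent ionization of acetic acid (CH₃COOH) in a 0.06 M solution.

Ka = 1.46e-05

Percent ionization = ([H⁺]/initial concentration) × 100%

Using Ka equilibrium: x² + Ka×x - Ka×C = 0. Solving: [H⁺] = 9.2868e-04. Percent = (9.2868e-04/0.06) × 100

Percent ionization = 1.55%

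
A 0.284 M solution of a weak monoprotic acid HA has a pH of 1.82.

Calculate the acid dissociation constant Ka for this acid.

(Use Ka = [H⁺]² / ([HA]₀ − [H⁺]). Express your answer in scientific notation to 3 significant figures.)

[H⁺] = 10^(−pH) = 10^(−1.82) = 1.514e-02 M. For HA ⇌ H⁺ + A⁻, Ka = [H⁺][A⁻]/[HA] = [H⁺]² / ([HA]₀ − [H⁺]) = (1.514e-02)² / (0.284 − 1.514e-02) = 8.52e-04.

K_a = 8.52e-04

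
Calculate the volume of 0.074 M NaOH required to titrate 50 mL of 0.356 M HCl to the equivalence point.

At equivalence: moles acid = moles base. moles HCl = 0.356 × 50/1000 = 0.0178 mol. V_base = moles / 0.074 × 1000 = 240.5 mL.

V_{base} = 240.5 mL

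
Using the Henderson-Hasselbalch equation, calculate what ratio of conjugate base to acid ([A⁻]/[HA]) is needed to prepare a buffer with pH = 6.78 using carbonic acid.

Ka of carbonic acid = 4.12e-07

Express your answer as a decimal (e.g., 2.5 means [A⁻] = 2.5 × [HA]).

pKa = -log(4.12e-07) = 6.3851. pH = pKa + log([A⁻]/[HA]), so log([A⁻]/[HA]) = pH − pKa = 6.78 − 6.3851 = 0.3949. [A⁻]/[HA] = 10^(0.3949) = 2.48

[A⁻]/[HA] = 2.48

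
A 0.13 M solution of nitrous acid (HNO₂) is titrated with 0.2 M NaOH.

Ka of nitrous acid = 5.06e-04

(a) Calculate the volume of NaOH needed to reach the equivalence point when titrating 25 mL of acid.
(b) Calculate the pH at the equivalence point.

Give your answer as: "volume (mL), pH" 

moles acid = 0.13 × 25/1000 = 0.00325 mol; V_base = moles/0.2 × 1000 = 16.2 mL. At equivalence only the conjugate base is present: [A⁻] = 0.00325/0.041 = 7.8788e-02 M. Kb = Kw/Ka = 1.98e-11; [OH⁻] = √(Kb × [A⁻]) = 1.2478e-06; pOH = 5.90; pH = 14 - pOH = 8.10.

V = 16.2 mL, pH = 8.10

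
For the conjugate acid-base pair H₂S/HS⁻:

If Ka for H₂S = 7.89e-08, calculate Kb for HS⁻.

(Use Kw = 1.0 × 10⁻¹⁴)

For a conjugate pair Ka × Kb = Kw, so Kb = Kw/Ka = 1.0 × 10⁻¹⁴ / 7.89e-08 = 1.27e-07.

K_b = 1.27e-07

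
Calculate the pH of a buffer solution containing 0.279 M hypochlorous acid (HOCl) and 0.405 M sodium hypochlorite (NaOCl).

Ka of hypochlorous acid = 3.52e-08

pKa = -log(3.52e-08) = 7.45. pH = pKa + log([A⁻]/[HA]) = 7.45 + log(0.405/0.279)

pH = 7.62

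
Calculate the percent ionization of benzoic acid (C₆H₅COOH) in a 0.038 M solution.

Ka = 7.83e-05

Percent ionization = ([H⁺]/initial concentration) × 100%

Using Ka equilibrium: x² + Ka×x - Ka×C = 0. Solving: [H⁺] = 1.6862e-03. Percent = (1.6862e-03/0.038) × 100

Percent ionization = 4.44%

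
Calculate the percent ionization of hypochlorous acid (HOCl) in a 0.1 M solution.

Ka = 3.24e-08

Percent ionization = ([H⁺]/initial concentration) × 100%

Using Ka equilibrium: x² + Ka×x - Ka×C = 0. Solving: [H⁺] = 5.6905e-05. Percent = (5.6905e-05/0.1) × 100

Percent ionization = 0.0569%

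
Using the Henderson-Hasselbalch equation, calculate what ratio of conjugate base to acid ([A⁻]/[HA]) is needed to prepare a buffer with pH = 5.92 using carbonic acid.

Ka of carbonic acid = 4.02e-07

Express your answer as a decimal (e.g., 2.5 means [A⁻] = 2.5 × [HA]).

pKa = -log(4.02e-07) = 6.3958. pH = pKa + log([A⁻]/[HA]), so log([A⁻]/[HA]) = pH − pKa = 5.92 − 6.3958 = -0.4758. [A⁻]/[HA] = 10^(-0.4758) = 0.334

[A⁻]/[HA] = 0.334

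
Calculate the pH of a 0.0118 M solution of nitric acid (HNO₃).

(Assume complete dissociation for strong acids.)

[H⁺] = 0.0118 M for strong acid. pH = -log[H⁺] = -log(0.0118)

pH = 1.93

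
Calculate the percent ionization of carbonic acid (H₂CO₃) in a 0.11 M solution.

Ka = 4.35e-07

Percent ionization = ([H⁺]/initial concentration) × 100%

Using Ka equilibrium: x² + Ka×x - Ka×C = 0. Solving: [H⁺] = 2.1853e-04. Percent = (2.1853e-04/0.11) × 100

Percent ionization = 0.199%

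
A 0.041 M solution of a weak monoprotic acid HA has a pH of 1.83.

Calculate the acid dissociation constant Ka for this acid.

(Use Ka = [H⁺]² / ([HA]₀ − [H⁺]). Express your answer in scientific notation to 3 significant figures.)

[H⁺] = 10^(−pH) = 10^(−1.83) = 1.479e-02 M. For HA ⇌ H⁺ + A⁻, Ka = [H⁺][A⁻]/[HA] = [H⁺]² / ([HA]₀ − [H⁺]) = (1.479e-02)² / (0.041 − 1.479e-02) = 8.35e-03.

K_a = 8.35e-03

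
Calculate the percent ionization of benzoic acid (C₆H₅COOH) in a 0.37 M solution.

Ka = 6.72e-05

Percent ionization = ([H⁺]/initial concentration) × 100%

Using Ka equilibrium: x² + Ka×x - Ka×C = 0. Solving: [H⁺] = 4.9529e-03. Percent = (4.9529e-03/0.37) × 100

Percent ionization = 1.34%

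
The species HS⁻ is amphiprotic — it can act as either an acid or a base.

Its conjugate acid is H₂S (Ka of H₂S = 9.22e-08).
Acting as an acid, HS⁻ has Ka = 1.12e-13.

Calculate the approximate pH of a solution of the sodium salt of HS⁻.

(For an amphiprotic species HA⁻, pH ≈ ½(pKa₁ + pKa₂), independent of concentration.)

pKa₁ = -log(9.22e-08) = 7.04; pKa₂ = -log(1.12e-13) = 12.95. For an amphiprotic species, pH ≈ ½(pKa₁ + pKa₂) = ½(7.04 + 12.95) = 9.99.

pH = 9.99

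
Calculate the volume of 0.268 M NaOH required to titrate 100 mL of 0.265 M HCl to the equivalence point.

At equivalence: moles acid = moles base. moles HCl = 0.265 × 100/1000 = 0.0265 mol. V_base = moles / 0.268 × 1000 = 98.9 mL.

V_{base} = 98.9 mL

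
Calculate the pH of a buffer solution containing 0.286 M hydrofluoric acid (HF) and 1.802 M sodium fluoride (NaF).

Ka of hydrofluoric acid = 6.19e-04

pKa = -log(6.19e-04) = 3.21. pH = pKa + log([A⁻]/[HA]) = 3.21 + log(1.802/0.286)

pH = 4.01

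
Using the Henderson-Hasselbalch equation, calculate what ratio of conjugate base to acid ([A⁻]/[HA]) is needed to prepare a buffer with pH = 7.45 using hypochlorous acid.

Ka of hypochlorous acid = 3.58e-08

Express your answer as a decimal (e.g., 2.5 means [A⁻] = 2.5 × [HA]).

pKa = -log(3.58e-08) = 7.4461. pH = pKa + log([A⁻]/[HA]), so log([A⁻]/[HA]) = pH − pKa = 7.45 − 7.4461 = 0.0039. [A⁻]/[HA] = 10^(0.0039) = 1.01

[A⁻]/[HA] = 1.01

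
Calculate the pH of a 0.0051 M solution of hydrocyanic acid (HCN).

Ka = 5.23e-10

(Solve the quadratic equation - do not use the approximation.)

x² + Ka×x - Ka×C = 0. Using quadratic formula: [H⁺] = 1.6329e-06

pH = 5.79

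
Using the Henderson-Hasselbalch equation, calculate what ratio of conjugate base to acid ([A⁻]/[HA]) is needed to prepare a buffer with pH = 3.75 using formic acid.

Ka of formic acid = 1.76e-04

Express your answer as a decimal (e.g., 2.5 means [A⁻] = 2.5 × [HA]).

pKa = -log(1.76e-04) = 3.7545. pH = pKa + log([A⁻]/[HA]), so log([A⁻]/[HA]) = pH − pKa = 3.75 − 3.7545 = -0.0045. [A⁻]/[HA] = 10^(-0.0045) = 0.990

[A⁻]/[HA] = 0.990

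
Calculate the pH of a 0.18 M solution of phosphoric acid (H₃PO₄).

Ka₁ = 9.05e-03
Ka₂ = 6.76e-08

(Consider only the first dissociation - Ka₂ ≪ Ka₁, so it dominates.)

First dissociation dominates. From Ka₁ = [H⁺][HA⁻]/[H₂A], x² + Ka₁·x − Ka₁·C = 0 with C = 0.18 M and Ka₁ = 9.05e-03. Solving: [H⁺] = (−Ka₁ + √(Ka₁² + 4·Ka₁·C)) / 2 = 3.6089e-02 M. pH = -log(3.6089e-02) = 1.44.

pH = 1.44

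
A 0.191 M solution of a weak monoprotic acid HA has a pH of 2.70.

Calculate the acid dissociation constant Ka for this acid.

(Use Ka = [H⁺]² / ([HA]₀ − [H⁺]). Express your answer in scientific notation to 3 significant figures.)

[H⁺] = 10^(−pH) = 10^(−2.70) = 1.995e-03 M. For HA ⇌ H⁺ + A⁻, Ka = [H⁺][A⁻]/[HA] = [H⁺]² / ([HA]₀ − [H⁺]) = (1.995e-03)² / (0.191 − 1.995e-03) = 2.11e-05.

K_a = 2.11e-05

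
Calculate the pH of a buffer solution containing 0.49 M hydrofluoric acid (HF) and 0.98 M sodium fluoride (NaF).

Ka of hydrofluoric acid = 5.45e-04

pKa = -log(5.45e-04) = 3.26. pH = pKa + log([A⁻]/[HA]) = 3.26 + log(0.98/0.49)

pH = 3.56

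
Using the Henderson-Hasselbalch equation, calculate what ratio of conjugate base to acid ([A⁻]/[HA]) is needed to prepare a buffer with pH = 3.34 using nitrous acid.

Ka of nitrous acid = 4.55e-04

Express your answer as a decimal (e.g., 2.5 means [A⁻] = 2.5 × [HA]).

pKa = -log(4.55e-04) = 3.3420. pH = pKa + log([A⁻]/[HA]), so log([A⁻]/[HA]) = pH − pKa = 3.34 − 3.3420 = -0.0020. [A⁻]/[HA] = 10^(-0.0020) = 0.995

[A⁻]/[HA] = 0.995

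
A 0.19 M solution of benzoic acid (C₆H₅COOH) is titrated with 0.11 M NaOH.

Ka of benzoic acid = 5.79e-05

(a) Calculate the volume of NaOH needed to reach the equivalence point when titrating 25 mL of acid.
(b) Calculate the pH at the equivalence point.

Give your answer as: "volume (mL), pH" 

moles acid = 0.19 × 25/1000 = 0.00475 mol; V_base = moles/0.11 × 1000 = 43.2 mL. At equivalence only the conjugate base is present: [A⁻] = 0.00475/0.068 = 6.9667e-02 M. Kb = Kw/Ka = 1.73e-10; [OH⁻] = √(Kb × [A⁻]) = 3.4688e-06; pOH = 5.46; pH = 14 - pOH = 8.54.

V = 43.2 mL, pH = 8.54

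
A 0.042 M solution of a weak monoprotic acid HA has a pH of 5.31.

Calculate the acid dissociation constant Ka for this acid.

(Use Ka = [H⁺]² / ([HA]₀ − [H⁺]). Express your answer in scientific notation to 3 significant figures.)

[H⁺] = 10^(−pH) = 10^(−5.31) = 4.898e-06 M. For HA ⇌ H⁺ + A⁻, Ka = [H⁺][A⁻]/[HA] = [H⁺]² / ([HA]₀ − [H⁺]) = (4.898e-06)² / (0.042 − 4.898e-06) = 5.71e-10.

K_a = 5.71e-10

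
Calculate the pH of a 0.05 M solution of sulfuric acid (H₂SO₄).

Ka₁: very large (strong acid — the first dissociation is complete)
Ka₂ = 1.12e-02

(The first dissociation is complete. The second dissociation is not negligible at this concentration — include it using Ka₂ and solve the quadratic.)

First dissociation is complete: [H⁺]₀ = [HSO₄⁻]₀ = C = 0.05 M. Second dissociation HSO₄⁻ ⇌ H⁺ + SO₄²⁻: let x = [SO₄²⁻]. Ka₂ = (C + x)·x / (C − x) = 1.12e-02 → x² + (C + Ka₂)·x − Ka₂·C = 0 → x² + 0.06120·x − 5.600e-04 = 0. x = (−0.06120 + √(0.06120² + 4 × 5.600e-04)) / 2 = 8.0828e-03 M. [H⁺] = C + x = 0.05 + 8.0828e-03 = 5.8083e-02 M. pH = -log(5.8083e-02) = 1.24.

pH = 1.24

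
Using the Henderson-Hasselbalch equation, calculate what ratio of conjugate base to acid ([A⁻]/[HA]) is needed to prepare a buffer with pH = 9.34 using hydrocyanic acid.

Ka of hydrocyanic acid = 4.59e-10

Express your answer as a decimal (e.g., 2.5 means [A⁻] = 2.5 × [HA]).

pKa = -log(4.59e-10) = 9.3382. pH = pKa + log([A⁻]/[HA]), so log([A⁻]/[HA]) = pH − pKa = 9.34 − 9.3382 = 0.0018. [A⁻]/[HA] = 10^(0.0018) = 1.00

[A⁻]/[HA] = 1.00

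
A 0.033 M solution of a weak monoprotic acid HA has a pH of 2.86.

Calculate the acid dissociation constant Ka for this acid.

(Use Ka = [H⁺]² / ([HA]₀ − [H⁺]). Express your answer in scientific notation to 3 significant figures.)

[H⁺] = 10^(−pH) = 10^(−2.86) = 1.380e-03 M. For HA ⇌ H⁺ + A⁻, Ka = [H⁺][A⁻]/[HA] = [H⁺]² / ([HA]₀ − [H⁺]) = (1.380e-03)² / (0.033 − 1.380e-03) = 6.03e-05.

K_a = 6.03e-05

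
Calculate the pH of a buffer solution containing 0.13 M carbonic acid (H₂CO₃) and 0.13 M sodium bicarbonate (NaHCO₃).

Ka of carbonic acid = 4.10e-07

pKa = -log(4.10e-07) = 6.39. pH = pKa + log([A⁻]/[HA]) = 6.39 + log(0.13/0.13)

pH = 6.39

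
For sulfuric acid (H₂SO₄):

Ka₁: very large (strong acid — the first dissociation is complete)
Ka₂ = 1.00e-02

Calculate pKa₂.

pKa₂ = -log(Ka₂) = -log(1.00e-02) = 2.00.

pK_{a2} = 2.00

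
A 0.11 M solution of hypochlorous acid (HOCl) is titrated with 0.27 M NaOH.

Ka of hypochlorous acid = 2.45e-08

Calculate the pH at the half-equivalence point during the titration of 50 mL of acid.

At half-equivalence [HA] = [A⁻], so Henderson-Hasselbalch gives pH = pKa = -log(2.45e-08) = 7.61.

pH = pKa = 7.61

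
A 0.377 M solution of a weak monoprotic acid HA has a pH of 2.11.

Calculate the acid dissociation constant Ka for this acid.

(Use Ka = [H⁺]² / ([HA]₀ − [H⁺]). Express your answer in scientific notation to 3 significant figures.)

[H⁺] = 10^(−pH) = 10^(−2.11) = 7.762e-03 M. For HA ⇌ H⁺ + A⁻, Ka = [H⁺][A⁻]/[HA] = [H⁺]² / ([HA]₀ − [H⁺]) = (7.762e-03)² / (0.377 − 7.762e-03) = 1.63e-04.

K_a = 1.63e-04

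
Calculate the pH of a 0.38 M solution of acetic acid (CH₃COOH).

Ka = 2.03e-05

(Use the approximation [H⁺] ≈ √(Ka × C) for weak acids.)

[H⁺] = √(Ka × C) = √(2.03e-05 × 0.38) = 2.7774e-03. pH = -log(2.7774e-03)

pH = 2.56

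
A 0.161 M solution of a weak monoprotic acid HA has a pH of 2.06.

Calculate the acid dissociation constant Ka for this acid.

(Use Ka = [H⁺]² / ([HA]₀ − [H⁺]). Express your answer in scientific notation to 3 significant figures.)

[H⁺] = 10^(−pH) = 10^(−2.06) = 8.710e-03 M. For HA ⇌ H⁺ + A⁻, Ka = [H⁺][A⁻]/[HA] = [H⁺]² / ([HA]₀ − [H⁺]) = (8.710e-03)² / (0.161 − 8.710e-03) = 4.98e-04.

K_a = 4.98e-04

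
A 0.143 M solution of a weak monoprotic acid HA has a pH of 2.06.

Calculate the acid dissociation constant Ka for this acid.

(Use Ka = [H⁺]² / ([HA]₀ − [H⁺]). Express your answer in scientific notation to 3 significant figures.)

[H⁺] = 10^(−pH) = 10^(−2.06) = 8.710e-03 M. For HA ⇌ H⁺ + A⁻, Ka = [H⁺][A⁻]/[HA] = [H⁺]² / ([HA]₀ − [H⁺]) = (8.710e-03)² / (0.143 − 8.710e-03) = 5.65e-04.

K_a = 5.65e-04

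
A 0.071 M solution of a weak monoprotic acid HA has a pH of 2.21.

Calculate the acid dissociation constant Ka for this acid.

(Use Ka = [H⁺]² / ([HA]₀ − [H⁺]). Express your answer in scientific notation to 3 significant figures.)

[H⁺] = 10^(−pH) = 10^(−2.21) = 6.166e-03 M. For HA ⇌ H⁺ + A⁻, Ka = [H⁺][A⁻]/[HA] = [H⁺]² / ([HA]₀ − [H⁺]) = (6.166e-03)² / (0.071 − 6.166e-03) = 5.86e-04.

K_a = 5.86e-04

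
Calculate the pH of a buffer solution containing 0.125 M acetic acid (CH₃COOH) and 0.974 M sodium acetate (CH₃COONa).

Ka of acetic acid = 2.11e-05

pKa = -log(2.11e-05) = 4.68. pH = pKa + log([A⁻]/[HA]) = 4.68 + log(0.974/0.125)

pH = 5.57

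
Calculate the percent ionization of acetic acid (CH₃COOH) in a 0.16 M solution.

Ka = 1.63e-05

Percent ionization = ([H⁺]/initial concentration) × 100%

Using Ka equilibrium: x² + Ka×x - Ka×C = 0. Solving: [H⁺] = 1.6068e-03. Percent = (1.6068e-03/0.16) × 100

Percent ionization = 1%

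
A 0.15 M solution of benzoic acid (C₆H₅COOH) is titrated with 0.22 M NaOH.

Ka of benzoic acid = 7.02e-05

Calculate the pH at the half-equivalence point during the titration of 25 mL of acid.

At half-equivalence [HA] = [A⁻], so Henderson-Hasselbalch gives pH = pKa = -log(7.02e-05) = 4.15.

pH = pKa = 4.15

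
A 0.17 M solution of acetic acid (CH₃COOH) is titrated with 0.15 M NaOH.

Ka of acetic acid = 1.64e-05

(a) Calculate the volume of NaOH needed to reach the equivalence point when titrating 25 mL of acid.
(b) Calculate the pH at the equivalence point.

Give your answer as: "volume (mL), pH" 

moles acid = 0.17 × 25/1000 = 0.00425 mol; V_base = moles/0.15 × 1000 = 28.3 mL. At equivalence only the conjugate base is present: [A⁻] = 0.00425/0.053 = 7.9687e-02 M. Kb = Kw/Ka = 6.10e-10; [OH⁻] = √(Kb × [A⁻]) = 6.9706e-06; pOH = 5.16; pH = 14 - pOH = 8.84.

V = 28.3 mL, pH = 8.84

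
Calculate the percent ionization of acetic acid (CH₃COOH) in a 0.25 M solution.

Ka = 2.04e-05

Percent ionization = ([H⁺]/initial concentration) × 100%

Using Ka equilibrium: x² + Ka×x - Ka×C = 0. Solving: [H⁺] = 2.2481e-03. Percent = (2.2481e-03/0.25) × 100

Percent ionization = 0.899%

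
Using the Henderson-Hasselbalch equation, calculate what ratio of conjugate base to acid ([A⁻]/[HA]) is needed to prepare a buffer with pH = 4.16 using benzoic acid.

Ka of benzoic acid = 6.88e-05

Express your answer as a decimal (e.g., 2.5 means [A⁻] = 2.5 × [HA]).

pKa = -log(6.88e-05) = 4.1624. pH = pKa + log([A⁻]/[HA]), so log([A⁻]/[HA]) = pH − pKa = 4.16 − 4.1624 = -0.0024. [A⁻]/[HA] = 10^(-0.0024) = 0.994

[A⁻]/[HA] = 0.994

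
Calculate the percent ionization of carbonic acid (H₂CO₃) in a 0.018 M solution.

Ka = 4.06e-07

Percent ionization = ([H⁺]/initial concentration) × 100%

Using Ka equilibrium: x² + Ka×x - Ka×C = 0. Solving: [H⁺] = 8.5284e-05. Percent = (8.5284e-05/0.018) × 100

Percent ionization = 0.474%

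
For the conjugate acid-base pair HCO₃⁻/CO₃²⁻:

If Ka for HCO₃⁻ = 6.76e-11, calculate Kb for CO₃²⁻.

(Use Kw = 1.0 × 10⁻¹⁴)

For a conjugate pair Ka × Kb = Kw, so Kb = Kw/Ka = 1.0 × 10⁻¹⁴ / 6.76e-11 = 1.48e-04.

K_b = 1.48e-04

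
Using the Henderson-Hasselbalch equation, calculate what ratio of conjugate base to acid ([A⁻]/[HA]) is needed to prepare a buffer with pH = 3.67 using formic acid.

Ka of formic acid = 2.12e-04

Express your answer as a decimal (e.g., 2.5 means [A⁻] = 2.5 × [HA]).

pKa = -log(2.12e-04) = 3.6737. pH = pKa + log([A⁻]/[HA]), so log([A⁻]/[HA]) = pH − pKa = 3.67 − 3.6737 = -0.0037. [A⁻]/[HA] = 10^(-0.0037) = 0.992

[A⁻]/[HA] = 0.992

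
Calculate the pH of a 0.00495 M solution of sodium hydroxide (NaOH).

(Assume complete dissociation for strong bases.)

[OH⁻] = 0.00495 M for strong base. pOH = -log[OH⁻] = 2.31, pH = 14 - pOH

pH = 11.69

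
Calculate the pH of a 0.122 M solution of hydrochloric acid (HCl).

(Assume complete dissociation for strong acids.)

[H⁺] = 0.122 M for strong acid. pH = -log[H⁺] = -log(0.122)

pH = 0.91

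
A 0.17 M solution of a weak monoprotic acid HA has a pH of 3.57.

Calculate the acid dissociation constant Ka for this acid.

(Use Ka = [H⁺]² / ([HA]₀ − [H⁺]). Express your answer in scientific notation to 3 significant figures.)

[H⁺] = 10^(−pH) = 10^(−3.57) = 2.692e-04 M. For HA ⇌ H⁺ + A⁻, Ka = [H⁺][A⁻]/[HA] = [H⁺]² / ([HA]₀ − [H⁺]) = (2.692e-04)² / (0.17 − 2.692e-04) = 4.27e-07.

K_a = 4.27e-07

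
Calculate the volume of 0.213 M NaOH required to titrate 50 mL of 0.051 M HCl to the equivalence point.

At equivalence: moles acid = moles base. moles HCl = 0.051 × 50/1000 = 0.00255 mol. V_base = moles / 0.213 × 1000 = 12.0 mL.

V_{base} = 12.0 mL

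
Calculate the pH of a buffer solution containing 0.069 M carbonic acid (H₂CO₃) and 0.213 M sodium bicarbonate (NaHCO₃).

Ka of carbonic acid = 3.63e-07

pKa = -log(3.63e-07) = 6.44. pH = pKa + log([A⁻]/[HA]) = 6.44 + log(0.213/0.069)

pH = 6.93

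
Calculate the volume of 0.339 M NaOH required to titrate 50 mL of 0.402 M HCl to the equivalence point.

At equivalence: moles acid = moles base. moles HCl = 0.402 × 50/1000 = 0.0201 mol. V_base = moles / 0.339 × 1000 = 59.3 mL.

V_{base} = 59.3 mL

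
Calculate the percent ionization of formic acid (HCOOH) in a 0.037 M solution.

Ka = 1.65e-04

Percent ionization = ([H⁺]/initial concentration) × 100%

Using Ka equilibrium: x² + Ka×x - Ka×C = 0. Solving: [H⁺] = 2.3897e-03. Percent = (2.3897e-03/0.037) × 100

Percent ionization = 6.46%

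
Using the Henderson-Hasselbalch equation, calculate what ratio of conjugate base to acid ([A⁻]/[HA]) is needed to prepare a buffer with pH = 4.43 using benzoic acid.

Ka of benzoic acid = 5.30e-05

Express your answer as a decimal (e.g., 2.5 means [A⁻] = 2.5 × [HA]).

pKa = -log(5.30e-05) = 4.2757. pH = pKa + log([A⁻]/[HA]), so log([A⁻]/[HA]) = pH − pKa = 4.43 − 4.2757 = 0.1543. [A⁻]/[HA] = 10^(0.1543) = 1.43

[A⁻]/[HA] = 1.43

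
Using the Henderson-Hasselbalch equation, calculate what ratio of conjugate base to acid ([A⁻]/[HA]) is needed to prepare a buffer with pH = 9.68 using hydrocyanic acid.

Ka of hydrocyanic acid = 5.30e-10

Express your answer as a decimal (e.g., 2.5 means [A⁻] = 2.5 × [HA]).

pKa = -log(5.30e-10) = 9.2757. pH = pKa + log([A⁻]/[HA]), so log([A⁻]/[HA]) = pH − pKa = 9.68 − 9.2757 = 0.4043. [A⁻]/[HA] = 10^(0.4043) = 2.54

[A⁻]/[HA] = 2.54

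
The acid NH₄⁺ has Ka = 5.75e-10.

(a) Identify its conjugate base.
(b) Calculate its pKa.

(a) The conjugate base is formed by removing one H⁺ from NH₄⁺, giving NH₃. (b) pKa = -log(Ka) = -log(5.75e-10) = 9.24.

Conjugate base: NH₃; pK_a = 9.24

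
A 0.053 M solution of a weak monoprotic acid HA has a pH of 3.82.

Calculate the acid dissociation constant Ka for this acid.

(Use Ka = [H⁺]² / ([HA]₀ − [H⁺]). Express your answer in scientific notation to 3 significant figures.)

[H⁺] = 10^(−pH) = 10^(−3.82) = 1.514e-04 M. For HA ⇌ H⁺ + A⁻, Ka = [H⁺][A⁻]/[HA] = [H⁺]² / ([HA]₀ − [H⁺]) = (1.514e-04)² / (0.053 − 1.514e-04) = 4.33e-07.

K_a = 4.33e-07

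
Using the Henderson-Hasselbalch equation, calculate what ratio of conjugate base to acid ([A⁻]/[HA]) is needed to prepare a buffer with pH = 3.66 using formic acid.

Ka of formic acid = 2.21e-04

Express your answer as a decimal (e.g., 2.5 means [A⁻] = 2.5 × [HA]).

pKa = -log(2.21e-04) = 3.6556. pH = pKa + log([A⁻]/[HA]), so log([A⁻]/[HA]) = pH − pKa = 3.66 − 3.6556 = 0.0044. [A⁻]/[HA] = 10^(0.0044) = 1.01

[A⁻]/[HA] = 1.01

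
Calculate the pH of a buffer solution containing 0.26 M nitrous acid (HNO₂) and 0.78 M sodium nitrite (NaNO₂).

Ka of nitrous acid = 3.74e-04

pKa = -log(3.74e-04) = 3.43. pH = pKa + log([A⁻]/[HA]) = 3.43 + log(0.78/0.26)

pH = 3.90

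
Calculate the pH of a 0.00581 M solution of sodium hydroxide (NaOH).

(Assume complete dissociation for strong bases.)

[OH⁻] = 0.00581 M for strong base. pOH = -log[OH⁻] = 2.24, pH = 14 - pOH

pH = 11.76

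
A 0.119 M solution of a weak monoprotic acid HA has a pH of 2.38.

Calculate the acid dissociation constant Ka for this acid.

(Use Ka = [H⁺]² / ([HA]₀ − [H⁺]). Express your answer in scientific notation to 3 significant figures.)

[H⁺] = 10^(−pH) = 10^(−2.38) = 4.169e-03 M. For HA ⇌ H⁺ + A⁻, Ka = [H⁺][A⁻]/[HA] = [H⁺]² / ([HA]₀ − [H⁺]) = (4.169e-03)² / (0.119 − 4.169e-03) = 1.51e-04.

K_a = 1.51e-04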